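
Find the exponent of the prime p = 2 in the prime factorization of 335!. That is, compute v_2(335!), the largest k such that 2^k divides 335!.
v_2(335!) = 329

Legendre's formula: v_p(n!) = Σ_{k ≥ 1} ⌊n / p^k⌋. For p = 2, n = 335, the terms are:
  ⌊335/2^1⌋ = ⌊335/2⌋ = 167
  ⌊335/2^2⌋ = ⌊335/4⌋ = 83
  ⌊335/2^3⌋ = ⌊335/8⌋ = 41
  ⌊335/2^4⌋ = ⌊335/16⌋ = 20
  ⌊335/2^5⌋ = ⌊335/32⌋ = 10
  ⌊335/2^6⌋ = ⌊335/64⌋ = 5
  ⌊335/2^7⌋ = ⌊335/128⌋ = 2
  ⌊335/2^8⌋ = ⌊335/256⌋ = 1
(the next term ⌊335/2^9⌋ = 0, terminating the sum). Summing: v_2(335!) = 167 + 83 + 41 + 20 + 10 + 5 + 2 + 1 = 329.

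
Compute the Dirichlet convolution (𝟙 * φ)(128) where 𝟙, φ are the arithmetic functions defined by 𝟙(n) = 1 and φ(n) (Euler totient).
(𝟙 * φ)(128) = 128

Divisors of 128: [1, 2, 4, 8, 16, 32, 64, 128]. For each d | 128:
  d = 1: 𝟙(1) · φ(128/1) = 1 · 64 = 64
  d = 2: 𝟙(2) · φ(128/2) = 1 · 32 = 32
  d = 4: 𝟙(4) · φ(128/4) = 1 · 16 = 16
  d = 8: 𝟙(8) · φ(128/8) = 1 · 8 = 8
  d = 16: 𝟙(16) · φ(128/16) = 1 · 4 = 4
  d = 32: 𝟙(32) · φ(128/32) = 1 · 2 = 2
  d = 64: 𝟙(64) · φ(128/64) = 1 · 1 = 1
  d = 128: 𝟙(128) · φ(128/128) = 1 · 1 = 1
Summing: (𝟙 * φ)(128) = 64 + 32 + 16 + 8 + 4 + 2 + 1 + 1 = 128.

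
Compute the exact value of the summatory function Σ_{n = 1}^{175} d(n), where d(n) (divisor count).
Σ_{n ≤ 175} d(n) = 933

Compute d(n) for each 1 ≤ n ≤ 175: d(1) = 1, d(2) = 2, d(3) = 2, d(4) = 3, d(5) = 2, d(6) = 4, d(7) = 2, d(8) = 4, d(9) = 3, d(10) = 4, d(11) = 2, d(12) = 6, d(13) = 2, d(14) = 4, d(15) = 4, d(16) = 5, d(17) = 2, d(18) = 6, d(19) = 2, d(20) = 6, d(21) = 4, d(22) = 4, d(23) = 2, d(24) = 8, d(25) = 3, d(26) = 4, d(27) = 4, d(28) = 6, d(29) = 2, d(30) = 8, d(31) = 2, d(32) = 6, d(33) = 4, d(34) = 4, d(35) = 4, d(36) = 9, d(37) = 2, d(38) = 4, d(39) = 4, d(40) = 8, d(41) = 2, d(42) = 8, d(43) = 2, d(44) = 6, d(45) = 6, d(46) = 4, d(47) = 2, d(48) = 10, d(49) = 3, d(50) = 6, d(51) = 4, d(52) = 6, d(53) = 2, d(54) = 8, d(55) = 4, d(56) = 8, d(57) = 4, d(58) = 4, d(59) = 2, d(60) = 12, d(61) = 2, d(62) = 4, d(63) = 6, d(64) = 7, d(65) = 4, d(66) = 8, d(67) = 2, d(68) = 6, d(69) = 4, d(70) = 8, d(71) = 2, d(72) = 12, d(73) = 2, d(74) = 4, d(75) = 6, d(76) = 6, d(77) = 4, d(78) = 8, d(79) = 2, d(80) = 10, d(81) = 5, d(82) = 4, d(83) = 2, d(84) = 12, d(85) = 4, d(86) = 4, d(87) = 4, d(88) = 8, d(89) = 2, d(90) = 12, d(91) = 4, d(92) = 6, d(93) = 4, d(94) = 4, d(95) = 4, d(96) = 12, d(97) = 2, d(98) = 6, d(99) = 6, d(100) = 9, d(101) = 2, d(102) = 8, d(103) = 2, d(104) = 8, d(105) = 8, d(106) = 4, d(107) = 2, d(108) = 12, d(109) = 2, d(110) = 8, d(111) = 4, d(112) = 10, d(113) = 2, d(114) = 8, d(115) = 4, d(116) = 6, d(117) = 6, d(118) = 4, d(119) = 4, d(120) = 16, d(121) = 3, d(122) = 4, d(123) = 4, d(124) = 6, d(125) = 4, d(126) = 12, d(127) = 2, d(128) = 8, d(129) = 4, d(130) = 8, d(131) = 2, d(132) = 12, d(133) = 4, d(134) = 4, d(135) = 8, d(136) = 8, d(137) = 2, d(138) = 8, d(139) = 2, d(140) = 12, d(141) = 4, d(142) = 4, d(143) = 4, d(144) = 15, d(145) = 4, d(146) = 4, d(147) = 6, d(148) = 6, d(149) = 2, d(150) = 12, d(151) = 2, d(152) = 8, d(153) = 6, d(154) = 8, d(155) = 4, d(156) = 12, d(157) = 2, d(158) = 4, d(159) = 4, d(160) = 12, d(161) = 4, d(162) = 10, d(163) = 2, d(164) = 6, d(165) = 8, d(166) = 4, d(167) = 2, d(168) = 16, d(169) = 3, d(170) = 8, d(171) = 6, d(172) = 6, d(173) = 2, d(174) = 8, d(175) = 6. Summing all 175 values: 933. (Dirichlet's divisor formula: Σ_{n ≤ x} d(n) = x ln(x) + (2γ − 1) x + O(√x). For x = 175, the asymptotic estimate is ≈ 930.86.)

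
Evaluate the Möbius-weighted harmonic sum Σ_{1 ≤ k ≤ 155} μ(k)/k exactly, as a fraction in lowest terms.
Σ μ(k)/k = 35386221418707905836854512026342273734410221837967216139/5364750833138837555449767529261714317873456270532298668855

Values of μ(k) for 1 ≤ k ≤ 155: μ(1) = 1, μ(2) = -1, μ(3) = -1, μ(5) = -1, μ(6) = 1, μ(7) = -1, μ(10) = 1, μ(11) = -1, μ(13) = -1, μ(14) = 1, μ(15) = 1, μ(17) = -1, μ(19) = -1, μ(21) = 1, μ(22) = 1, μ(23) = -1, μ(26) = 1, μ(29) = -1, μ(30) = -1, μ(31) = -1, μ(33) = 1, μ(34) = 1, μ(35) = 1, μ(37) = -1, μ(38) = 1, μ(39) = 1, μ(41) = -1, μ(42) = -1, μ(43) = -1, μ(46) = 1, μ(47) = -1, μ(51) = 1, μ(53) = -1, μ(55) = 1, μ(57) = 1, μ(58) = 1, μ(59) = -1, μ(61) = -1, μ(62) = 1, μ(65) = 1, μ(66) = -1, μ(67) = -1, μ(69) = 1, μ(70) = -1, μ(71) = -1, μ(73) = -1, μ(74) = 1, μ(77) = 1, μ(78) = -1, μ(79) = -1, μ(82) = 1, μ(83) = -1, μ(85) = 1, μ(86) = 1, μ(87) = 1, μ(89) = -1, μ(91) = 1, μ(93) = 1, μ(94) = 1, μ(95) = 1, μ(97) = -1, μ(101) = -1, μ(102) = -1, μ(103) = -1, μ(105) = -1, μ(106) = 1, μ(107) = -1, μ(109) = -1, μ(110) = -1, μ(111) = 1, μ(113) = -1, μ(114) = -1, μ(115) = 1, μ(118) = 1, μ(119) = 1, μ(122) = 1, μ(123) = 1, μ(127) = -1, μ(129) = 1, μ(130) = -1, μ(131) = -1, μ(133) = 1, μ(134) = 1, μ(137) = -1, μ(138) = -1, μ(139) = -1, μ(141) = 1, μ(142) = 1, μ(143) = 1, μ(145) = 1, μ(146) = 1, μ(149) = -1, μ(151) = -1, μ(154) = -1, μ(155) = 1, with μ = 0 on non-squarefree integers. Summing μ(k)/k for k where μ(k) ≠ 0 gives 35386221418707905836854512026342273734410221837967216139/5364750833138837555449767529261714317873456270532298668855 ≈ 0.0066. (PNT ⟺ this sum → 0 as n → ∞.)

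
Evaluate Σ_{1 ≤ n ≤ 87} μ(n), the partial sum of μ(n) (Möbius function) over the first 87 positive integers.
Σ_{n ≤ 87} μ(n) = -1

Compute μ(n) for each 1 ≤ n ≤ 87: μ(1) = 1, μ(2) = -1, μ(3) = -1, μ(4) = 0, μ(5) = -1, μ(6) = 1, μ(7) = -1, μ(8) = 0, μ(9) = 0, μ(10) = 1, μ(11) = -1, μ(12) = 0, μ(13) = -1, μ(14) = 1, μ(15) = 1, μ(16) = 0, μ(17) = -1, μ(18) = 0, μ(19) = -1, μ(20) = 0, μ(21) = 1, μ(22) = 1, μ(23) = -1, μ(24) = 0, μ(25) = 0, μ(26) = 1, μ(27) = 0, μ(28) = 0, μ(29) = -1, μ(30) = -1, μ(31) = -1, μ(32) = 0, μ(33) = 1, μ(34) = 1, μ(35) = 1, μ(36) = 0, μ(37) = -1, μ(38) = 1, μ(39) = 1, μ(40) = 0, μ(41) = -1, μ(42) = -1, μ(43) = -1, μ(44) = 0, μ(45) = 0, μ(46) = 1, μ(47) = -1, μ(48) = 0, μ(49) = 0, μ(50) = 0, μ(51) = 1, μ(52) = 0, μ(53) = -1, μ(54) = 0, μ(55) = 1, μ(56) = 0, μ(57) = 1, μ(58) = 1, μ(59) = -1, μ(60) = 0, μ(61) = -1, μ(62) = 1, μ(63) = 0, μ(64) = 0, μ(65) = 1, μ(66) = -1, μ(67) = -1, μ(68) = 0, μ(69) = 1, μ(70) = -1, μ(71) = -1, μ(72) = 0, μ(73) = -1, μ(74) = 1, μ(75) = 0, μ(76) = 0, μ(77) = 1, μ(78) = -1, μ(79) = -1, μ(80) = 0, μ(81) = 0, μ(82) = 1, μ(83) = -1, μ(84) = 0, μ(85) = 1, μ(86) = 1, μ(87) = 1. Summing all 87 values: -1. (Mertens function M(x) = Σ_{n ≤ x} μ(n); on average M(x) should be small (PNT ⟺ M(x) = o(x)).)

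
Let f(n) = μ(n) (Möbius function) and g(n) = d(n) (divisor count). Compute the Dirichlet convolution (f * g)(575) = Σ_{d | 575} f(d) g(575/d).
(μ * d)(575) = 1

Divisors of 575: [1, 5, 23, 25, 115, 575]. For each d | 575:
  d = 1: μ(1) · d(575/1) = 1 · 6 = 6
  d = 5: μ(5) · d(575/5) = -1 · 4 = -4
  d = 23: μ(23) · d(575/23) = -1 · 3 = -3
  d = 25: μ(25) · d(575/25) = 0 · 2 = 0
  d = 115: μ(115) · d(575/115) = 1 · 2 = 2
  d = 575: μ(575) · d(575/575) = 0 · 1 = 0
Summing: (μ * d)(575) = 6 + -4 + -3 + 0 + 2 + 0 = 1.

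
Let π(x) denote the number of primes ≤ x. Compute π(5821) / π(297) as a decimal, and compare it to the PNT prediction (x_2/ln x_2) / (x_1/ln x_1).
π(5821)/π(297) = 764/62 ≈ 12.3226;  PNT prediction ≈ 12.8723.

π(297) = 62 and π(5821) = 764, so π(5821)/π(297) ≈ 12.3226. The PNT-predicted ratio is (5821/ln(5821)) / (297/ln(297)) ≈ 12.8723. The two agree to within a few percent, as expected.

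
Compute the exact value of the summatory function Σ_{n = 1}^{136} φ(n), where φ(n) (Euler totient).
Σ_{n ≤ 136} φ(n) = 5634

Compute φ(n) for each 1 ≤ n ≤ 136: φ(1) = 1, φ(2) = 1, φ(3) = 2, φ(4) = 2, φ(5) = 4, φ(6) = 2, φ(7) = 6, φ(8) = 4, φ(9) = 6, φ(10) = 4, φ(11) = 10, φ(12) = 4, φ(13) = 12, φ(14) = 6, φ(15) = 8, φ(16) = 8, φ(17) = 16, φ(18) = 6, φ(19) = 18, φ(20) = 8, φ(21) = 12, φ(22) = 10, φ(23) = 22, φ(24) = 8, φ(25) = 20, φ(26) = 12, φ(27) = 18, φ(28) = 12, φ(29) = 28, φ(30) = 8, φ(31) = 30, φ(32) = 16, φ(33) = 20, φ(34) = 16, φ(35) = 24, φ(36) = 12, φ(37) = 36, φ(38) = 18, φ(39) = 24, φ(40) = 16, φ(41) = 40, φ(42) = 12, φ(43) = 42, φ(44) = 20, φ(45) = 24, φ(46) = 22, φ(47) = 46, φ(48) = 16, φ(49) = 42, φ(50) = 20, φ(51) = 32, φ(52) = 24, φ(53) = 52, φ(54) = 18, φ(55) = 40, φ(56) = 24, φ(57) = 36, φ(58) = 28, φ(59) = 58, φ(60) = 16, φ(61) = 60, φ(62) = 30, φ(63) = 36, φ(64) = 32, φ(65) = 48, φ(66) = 20, φ(67) = 66, φ(68) = 32, φ(69) = 44, φ(70) = 24, φ(71) = 70, φ(72) = 24, φ(73) = 72, φ(74) = 36, φ(75) = 40, φ(76) = 36, φ(77) = 60, φ(78) = 24, φ(79) = 78, φ(80) = 32, φ(81) = 54, φ(82) = 40, φ(83) = 82, φ(84) = 24, φ(85) = 64, φ(86) = 42, φ(87) = 56, φ(88) = 40, φ(89) = 88, φ(90) = 24, φ(91) = 72, φ(92) = 44, φ(93) = 60, φ(94) = 46, φ(95) = 72, φ(96) = 32, φ(97) = 96, φ(98) = 42, φ(99) = 60, φ(100) = 40, φ(101) = 100, φ(102) = 32, φ(103) = 102, φ(104) = 48, φ(105) = 48, φ(106) = 52, φ(107) = 106, φ(108) = 36, φ(109) = 108, φ(110) = 40, φ(111) = 72, φ(112) = 48, φ(113) = 112, φ(114) = 36, φ(115) = 88, φ(116) = 56, φ(117) = 72, φ(118) = 58, φ(119) = 96, φ(120) = 32, φ(121) = 110, φ(122) = 60, φ(123) = 80, φ(124) = 60, φ(125) = 100, φ(126) = 36, φ(127) = 126, φ(128) = 64, φ(129) = 84, φ(130) = 48, φ(131) = 130, φ(132) = 40, φ(133) = 108, φ(134) = 66, φ(135) = 72, φ(136) = 64. Summing all 136 values: 5634. (Average order: Σ_{n ≤ x} φ(n) ~ (3/π²) x². For x = 136, (3/π²)·136² ≈ 5622.11.)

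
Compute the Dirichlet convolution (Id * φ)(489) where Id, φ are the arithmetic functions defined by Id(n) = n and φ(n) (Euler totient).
(Id * φ)(489) = 1625

Divisors of 489: [1, 3, 163, 489]. For each d | 489:
  d = 1: Id(1) · φ(489/1) = 1 · 324 = 324
  d = 3: Id(3) · φ(489/3) = 3 · 162 = 486
  d = 163: Id(163) · φ(489/163) = 163 · 2 = 326
  d = 489: Id(489) · φ(489/489) = 489 · 1 = 489
Summing: (Id * φ)(489) = 324 + 486 + 326 + 489 = 1625.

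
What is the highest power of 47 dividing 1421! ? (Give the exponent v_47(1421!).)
v_47(1421!) = 30

Legendre's formula: v_p(n!) = Σ_{k ≥ 1} ⌊n / p^k⌋. For p = 47, n = 1421, the terms are:
  ⌊1421/47^1⌋ = ⌊1421/47⌋ = 30
(the next term ⌊1421/47^2⌋ = 0, terminating the sum). Summing: v_47(1421!) = 30 = 30.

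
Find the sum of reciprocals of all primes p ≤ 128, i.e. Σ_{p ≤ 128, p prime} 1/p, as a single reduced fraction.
Σ 1/p = 7457575819106455685806801283735357697478405891621/4014476939333036189094441199026045136645885247730

π(128) = 31, so the primes ≤ 128 are [2, 3, 5, 7, 11, 13, 17, 19, 23, 29, 31, 37, 41, 43, 47, 53, 59, 61, 67, 71, 73, 79, 83, 89, 97, 101, 103, 107, 109, 113, 127]. Summing 1/p over these primes: 7457575819106455685806801283735357697478405891621/4014476939333036189094441199026045136645885247730 ≈ 1.8577. Mertens estimate ln ln(128) + 0.2615 ≈ 1.8409.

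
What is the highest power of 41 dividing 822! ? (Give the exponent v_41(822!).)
v_41(822!) = 20

Legendre's formula: v_p(n!) = Σ_{k ≥ 1} ⌊n / p^k⌋. For p = 41, n = 822, the terms are:
  ⌊822/41^1⌋ = ⌊822/41⌋ = 20
(the next term ⌊822/41^2⌋ = 0, terminating the sum). Summing: v_41(822!) = 20 = 20.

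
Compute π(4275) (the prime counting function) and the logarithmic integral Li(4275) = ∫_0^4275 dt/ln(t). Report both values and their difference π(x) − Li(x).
π(4275) = 587;  Li(4275) ≈ 598.39;  π(x) − Li(x) ≈ -11.39.

Direct count of primes ≤ 4275 gives π(4275) = 587. Numerical evaluation of the logarithmic integral gives Li(4275) ≈ 598.39. The difference π(x) − Li(x) ≈ -11.39 is typically negative for small/moderate x (Li(x) overestimates), though Littlewood's theorem shows this sign changes infinitely often.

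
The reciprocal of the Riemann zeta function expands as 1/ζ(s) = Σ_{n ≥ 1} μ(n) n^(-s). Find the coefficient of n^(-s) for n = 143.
μ(143) = 1

Factor n = 143 = 11 · 13. μ(n) = 0 if any exponent ≥ 2 (not squarefree); otherwise μ(n) = (−1)^{ω(n)} where ω(n) is the number of distinct prime factors. Applying: μ(143) = 1.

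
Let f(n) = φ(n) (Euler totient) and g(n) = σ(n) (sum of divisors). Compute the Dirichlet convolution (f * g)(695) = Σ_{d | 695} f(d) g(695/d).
(φ * σ)(695) = 2780

Divisors of 695: [1, 5, 139, 695]. For each d | 695:
  d = 1: φ(1) · σ(695/1) = 1 · 840 = 840
  d = 5: φ(5) · σ(695/5) = 4 · 140 = 560
  d = 139: φ(139) · σ(695/139) = 138 · 6 = 828
  d = 695: φ(695) · σ(695/695) = 552 · 1 = 552
Summing: (φ * σ)(695) = 840 + 560 + 828 + 552 = 2780.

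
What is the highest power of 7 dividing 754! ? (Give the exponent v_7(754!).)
v_7(754!) = 124

Legendre's formula: v_p(n!) = Σ_{k ≥ 1} ⌊n / p^k⌋. For p = 7, n = 754, the terms are:
  ⌊754/7^1⌋ = ⌊754/7⌋ = 107
  ⌊754/7^2⌋ = ⌊754/49⌋ = 15
  ⌊754/7^3⌋ = ⌊754/343⌋ = 2
(the next term ⌊754/7^4⌋ = 0, terminating the sum). Summing: v_7(754!) = 107 + 15 + 2 = 124.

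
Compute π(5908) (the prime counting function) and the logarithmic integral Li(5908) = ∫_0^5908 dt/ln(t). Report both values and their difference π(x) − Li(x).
π(5908) = 777;  Li(5908) ≈ 789.83;  π(x) − Li(x) ≈ -12.83.

Direct count of primes ≤ 5908 gives π(5908) = 777. Numerical evaluation of the logarithmic integral gives Li(5908) ≈ 789.83. The difference π(x) − Li(x) ≈ -12.83 is typically negative for small/moderate x (Li(x) overestimates), though Littlewood's theorem shows this sign changes infinitely often.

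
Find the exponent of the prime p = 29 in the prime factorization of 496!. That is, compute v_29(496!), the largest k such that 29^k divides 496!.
v_29(496!) = 17

Legendre's formula: v_p(n!) = Σ_{k ≥ 1} ⌊n / p^k⌋. For p = 29, n = 496, the terms are:
  ⌊496/29^1⌋ = ⌊496/29⌋ = 17
(the next term ⌊496/29^2⌋ = 0, terminating the sum). Summing: v_29(496!) = 17 = 17.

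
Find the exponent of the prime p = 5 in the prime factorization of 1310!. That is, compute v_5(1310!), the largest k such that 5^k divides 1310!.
v_5(1310!) = 326

Legendre's formula: v_p(n!) = Σ_{k ≥ 1} ⌊n / p^k⌋. For p = 5, n = 1310, the terms are:
  ⌊1310/5^1⌋ = ⌊1310/5⌋ = 262
  ⌊1310/5^2⌋ = ⌊1310/25⌋ = 52
  ⌊1310/5^3⌋ = ⌊1310/125⌋ = 10
  ⌊1310/5^4⌋ = ⌊1310/625⌋ = 2
(the next term ⌊1310/5^5⌋ = 0, terminating the sum). Summing: v_5(1310!) = 262 + 52 + 10 + 2 = 326.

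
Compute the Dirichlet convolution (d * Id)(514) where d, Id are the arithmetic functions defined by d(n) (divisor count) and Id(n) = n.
(d * Id)(514) = 1036

Divisors of 514: [1, 2, 257, 514]. For each d | 514:
  d = 1: d(1) · Id(514/1) = 1 · 514 = 514
  d = 2: d(2) · Id(514/2) = 2 · 257 = 514
  d = 257: d(257) · Id(514/257) = 2 · 2 = 4
  d = 514: d(514) · Id(514/514) = 4 · 1 = 4
Summing: (d * Id)(514) = 514 + 514 + 4 + 4 = 1036.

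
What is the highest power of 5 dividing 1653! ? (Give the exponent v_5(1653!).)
v_5(1653!) = 411

Legendre's formula: v_p(n!) = Σ_{k ≥ 1} ⌊n / p^k⌋. For p = 5, n = 1653, the terms are:
  ⌊1653/5^1⌋ = ⌊1653/5⌋ = 330
  ⌊1653/5^2⌋ = ⌊1653/25⌋ = 66
  ⌊1653/5^3⌋ = ⌊1653/125⌋ = 13
  ⌊1653/5^4⌋ = ⌊1653/625⌋ = 2
(the next term ⌊1653/5^5⌋ = 0, terminating the sum). Summing: v_5(1653!) = 330 + 66 + 13 + 2 = 411.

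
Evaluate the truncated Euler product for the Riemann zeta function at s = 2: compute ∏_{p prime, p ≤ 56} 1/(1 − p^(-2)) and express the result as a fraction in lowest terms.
∏ = 35034630647548196605993834769/21373637931227167970033664000

The primes p ≤ 56 are [2, 3, 5, 7, 11, 13, 17, 19, 23, 29, 31, 37, 41, 43, 47, 53]. For each prime, (1 − 1/p^2)^(-1) = p^2 / (p^2 − 1). The product is (1 − 1/2^2)^(-1), (1 − 1/3^2)^(-1), (1 − 1/5^2)^(-1), (1 − 1/7^2)^(-1), (1 − 1/11^2)^(-1), (1 − 1/13^2)^(-1), (1 − 1/17^2)^(-1), (1 − 1/19^2)^(-1), (1 − 1/23^2)^(-1), (1 − 1/29^2)^(-1), (1 − 1/31^2)^(-1), (1 − 1/37^2)^(-1), (1 − 1/41^2)^(-1), (1 − 1/43^2)^(-1), (1 − 1/47^2)^(-1), (1 − 1/53^2)^(-1) = ∏ p^2 / (p^2 − 1) = 35034630647548196605993834769/21373637931227167970033664000.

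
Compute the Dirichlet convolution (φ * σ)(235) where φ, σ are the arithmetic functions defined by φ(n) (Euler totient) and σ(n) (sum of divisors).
(φ * σ)(235) = 940

Divisors of 235: [1, 5, 47, 235]. For each d | 235:
  d = 1: φ(1) · σ(235/1) = 1 · 288 = 288
  d = 5: φ(5) · σ(235/5) = 4 · 48 = 192
  d = 47: φ(47) · σ(235/47) = 46 · 6 = 276
  d = 235: φ(235) · σ(235/235) = 184 · 1 = 184
Summing: (φ * σ)(235) = 288 + 192 + 276 + 184 = 940.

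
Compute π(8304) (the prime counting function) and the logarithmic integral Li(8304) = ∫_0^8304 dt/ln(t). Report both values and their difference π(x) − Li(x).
π(8304) = 1042;  Li(8304) ≈ 1060.17;  π(x) − Li(x) ≈ -18.17.

Direct count of primes ≤ 8304 gives π(8304) = 1042. Numerical evaluation of the logarithmic integral gives Li(8304) ≈ 1060.17. The difference π(x) − Li(x) ≈ -18.17 is typically negative for small/moderate x (Li(x) overestimates), though Littlewood's theorem shows this sign changes infinitely often.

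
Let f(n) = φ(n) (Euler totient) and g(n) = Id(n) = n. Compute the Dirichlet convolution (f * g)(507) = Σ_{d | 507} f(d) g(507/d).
(φ * Id)(507) = 2405

Divisors of 507: [1, 3, 13, 39, 169, 507]. For each d | 507:
  d = 1: φ(1) · Id(507/1) = 1 · 507 = 507
  d = 3: φ(3) · Id(507/3) = 2 · 169 = 338
  d = 13: φ(13) · Id(507/13) = 12 · 39 = 468
  d = 39: φ(39) · Id(507/39) = 24 · 13 = 312
  d = 169: φ(169) · Id(507/169) = 156 · 3 = 468
  d = 507: φ(507) · Id(507/507) = 312 · 1 = 312
Summing: (φ * Id)(507) = 507 + 338 + 468 + 312 + 468 + 312 = 2405.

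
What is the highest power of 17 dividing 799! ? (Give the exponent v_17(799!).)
v_17(799!) = 49

Legendre's formula: v_p(n!) = Σ_{k ≥ 1} ⌊n / p^k⌋. For p = 17, n = 799, the terms are:
  ⌊799/17^1⌋ = ⌊799/17⌋ = 47
  ⌊799/17^2⌋ = ⌊799/289⌋ = 2
(the next term ⌊799/17^3⌋ = 0, terminating the sum). Summing: v_17(799!) = 47 + 2 = 49.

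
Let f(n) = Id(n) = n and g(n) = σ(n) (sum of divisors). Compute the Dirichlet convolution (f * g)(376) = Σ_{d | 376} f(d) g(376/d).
(Id * σ)(376) = 4655

Divisors of 376: [1, 2, 4, 8, 47, 94, 188, 376]. For each d | 376:
  d = 1: Id(1) · σ(376/1) = 1 · 720 = 720
  d = 2: Id(2) · σ(376/2) = 2 · 336 = 672
  d = 4: Id(4) · σ(376/4) = 4 · 144 = 576
  d = 8: Id(8) · σ(376/8) = 8 · 48 = 384
  d = 47: Id(47) · σ(376/47) = 47 · 15 = 705
  d = 94: Id(94) · σ(376/94) = 94 · 7 = 658
  d = 188: Id(188) · σ(376/188) = 188 · 3 = 564
  d = 376: Id(376) · σ(376/376) = 376 · 1 = 376
Summing: (Id * σ)(376) = 720 + 672 + 576 + 384 + 705 + 658 + 564 + 376 = 4655.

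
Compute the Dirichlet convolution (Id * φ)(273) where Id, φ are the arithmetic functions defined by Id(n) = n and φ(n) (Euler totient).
(Id * φ)(273) = 1625

Divisors of 273: [1, 3, 7, 13, 21, 39, 91, 273]. For each d | 273:
  d = 1: Id(1) · φ(273/1) = 1 · 144 = 144
  d = 3: Id(3) · φ(273/3) = 3 · 72 = 216
  d = 7: Id(7) · φ(273/7) = 7 · 24 = 168
  d = 13: Id(13) · φ(273/13) = 13 · 12 = 156
  d = 21: Id(21) · φ(273/21) = 21 · 12 = 252
  d = 39: Id(39) · φ(273/39) = 39 · 6 = 234
  d = 91: Id(91) · φ(273/91) = 91 · 2 = 182
  d = 273: Id(273) · φ(273/273) = 273 · 1 = 273
Summing: (Id * φ)(273) = 144 + 216 + 168 + 156 + 252 + 234 + 182 + 273 = 1625.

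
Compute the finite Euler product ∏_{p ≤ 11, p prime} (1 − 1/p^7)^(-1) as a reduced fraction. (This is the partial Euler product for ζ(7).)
∏ = 731210841345989812500/725156324600530054429

The primes p ≤ 11 are [2, 3, 5, 7, 11]. For each prime, (1 − 1/p^7)^(-1) = p^7 / (p^7 − 1). The product is (1 − 1/2^7)^(-1), (1 − 1/3^7)^(-1), (1 − 1/5^7)^(-1), (1 − 1/7^7)^(-1), (1 − 1/11^7)^(-1) = ∏ p^7 / (p^7 − 1) = 731210841345989812500/725156324600530054429.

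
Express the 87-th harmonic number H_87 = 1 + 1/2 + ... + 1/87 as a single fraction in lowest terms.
H_87 = 3706795349055853229324900260857622319/734184632222154704090370027645633600

Direct summation: H_87 = 1 + 1/2 + ... + 1/87. The least common denominator is lcm(1, ..., 87) = 8076030954443701744994070304101969600; over this denominator the numerator is 8076030954443701744994070304101969600 + 4038015477221850872497035152050984800 + 2692010318147900581664690101367323200 + 2019007738610925436248517576025492400 + 1615206190888740348998814060820393920 + 1346005159073950290832345050683661600 + 1153718707777671677856295757728852800 + 1009503869305462718124258788012746200 + 897336772715966860554896700455774400 + 807603095444370174499407030410196960 + 734184632222154704090370027645633600 + 673002579536975145416172525341830800 + 621233150341823211153390023392459200 + 576859353888835838928147878864426400 + 538402063629580116332938020273464640 + 504751934652731359062129394006373100 + 475060644379041279117298253182468800 + 448668386357983430277448350227887200 + 425054260760194828683898437057998400 + 403801547722185087249703515205098480 + 384572902592557225952098585909617600 + 367092316111077352045185013822816800 + 351131780627987032391046534960955200 + 336501289768487572708086262670915400 + 323041238177748069799762812164078784 + 310616575170911605576695011696229600 + 299112257571988953518298900151924800 + 288429676944417919464073939432213200 + 278483826015300060172209320831102400 + 269201031814790058166469010136732320 + 260517127562700056290131300132321600 + 252375967326365679531064697003186550 + 244728210740718234696790009215211200 + 237530322189520639558649126591234400 + 230743741555534335571259151545770560 + 224334193178991715138724175113943600 + 218271106876856803918758656867620800 + 212527130380097414341949218528999200 + 207077716780607737051130007797486400 + 201900773861092543624851757602549240 + 196976364742529310853513909856145600 + 192286451296278612976049292954808800 + 187814673359155854534745821025627200 + 183546158055538676022592506911408400 + 179467354543193372110979340091154880 + 175565890313993516195523267480477600 + 171830445839227696702001495831956800 + 168250644884243786354043131335457700 + 164816958253953096836613679675550400 + 161520619088874034899881406082039392 + 158353548126347093039099417727489600 + 155308287585455802788347505848114800 + 152377942536673617830076798190603200 + 149556128785994476759149450075962400 + 146836926444430940818074005529126720 + 144214838472208959732036969716106600 + 141684753586731609561299479019332800 + 139241913007650030086104660415551200 + 136881880583791554999899496679694400 + 134600515907395029083234505068366160 + 132393950072847569590066726296753600 + 130258563781350028145065650066160800 + 128190967530852408650699528636539200 + 126187983663182839765532348501593275 + 124246630068364642230678004678491840 + 122364105370359117348395004607605600 + 120537775439458234999911497076148800 + 118765161094760319779324563295617200 + 117043926875995677463682178320318400 + 115371870777767167785629575772885280 + 113746914851319742887240426818337600 + 112167096589495857569362087556971800 + 110630561019776736232795483617835200 + 109135553438428401959379328433810400 + 107680412725916023266587604054692928 + 106263565190048707170974609264499600 + 104883518888879243441481432520804800 + 103538858390303868525565003898743200 + 102228239929667110696127472203822400 + 100950386930546271812425878801274620 + 99704085857329651172766300050641600 + 98488182371264655426756954928072800 + 97301577764381948734868316916891200 + 96143225648139306488024646477404400 + 95012128875808255823459650636493760 + 93907336679577927267372910512813600 + 92827942005100020057403106943700800 = 40774748839614385522573902869433845509, so H_87 = 40774748839614385522573902869433845509/8076030954443701744994070304101969600; reducing by gcd(40774748839614385522573902869433845509, 8076030954443701744994070304101969600) = 11 gives 3706795349055853229324900260857622319/734184632222154704090370027645633600 ≈ 5.04886. (The PNT-adjacent estimate ln(87) + γ ≈ 5.04312 matches within O(1/n).)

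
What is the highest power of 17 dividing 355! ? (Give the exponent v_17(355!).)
v_17(355!) = 21

Legendre's formula: v_p(n!) = Σ_{k ≥ 1} ⌊n / p^k⌋. For p = 17, n = 355, the terms are:
  ⌊355/17^1⌋ = ⌊355/17⌋ = 20
  ⌊355/17^2⌋ = ⌊355/289⌋ = 1
(the next term ⌊355/17^3⌋ = 0, terminating the sum). Summing: v_17(355!) = 20 + 1 = 21.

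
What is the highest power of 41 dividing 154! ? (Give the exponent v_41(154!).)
v_41(154!) = 3

Legendre's formula: v_p(n!) = Σ_{k ≥ 1} ⌊n / p^k⌋. For p = 41, n = 154, the terms are:
  ⌊154/41^1⌋ = ⌊154/41⌋ = 3
(the next term ⌊154/41^2⌋ = 0, terminating the sum). Summing: v_41(154!) = 3 = 3.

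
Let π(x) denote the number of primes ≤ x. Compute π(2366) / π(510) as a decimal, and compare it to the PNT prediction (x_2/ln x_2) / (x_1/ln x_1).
π(2366)/π(510) = 350/97 ≈ 3.6082;  PNT prediction ≈ 3.7229.

π(510) = 97 and π(2366) = 350, so π(2366)/π(510) ≈ 3.6082. The PNT-predicted ratio is (2366/ln(2366)) / (510/ln(510)) ≈ 3.7229. The two agree to within a few percent, as expected.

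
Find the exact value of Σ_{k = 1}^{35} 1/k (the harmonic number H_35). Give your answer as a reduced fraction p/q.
H_35 = 54437269998109/13127595717600

Direct summation: H_35 = 1 + 1/2 + ... + 1/35. The least common denominator is lcm(1, ..., 35) = 144403552893600; over this denominator the numerator is 144403552893600 + 72201776446800 + 48134517631200 + 36100888223400 + 28880710578720 + 24067258815600 + 20629078984800 + 18050444111700 + 16044839210400 + 14440355289360 + 13127595717600 + 12033629407800 + 11107965607200 + 10314539492400 + 9626903526240 + 9025222055850 + 8494326640800 + 8022419605200 + 7600186994400 + 7220177644680 + 6876359661600 + 6563797858800 + 6278415343200 + 6016814703900 + 5776142115744 + 5553982803600 + 5348279736800 + 5157269746200 + 4979432858400 + 4813451763120 + 4658179125600 + 4512611027925 + 4375865239200 + 4247163320400 + 4125815796960 = 598809969979199, so H_35 = 598809969979199/144403552893600; reducing by gcd(598809969979199, 144403552893600) = 11 gives 54437269998109/13127595717600 ≈ 4.14678. (The PNT-adjacent estimate ln(35) + γ ≈ 4.13256 matches within O(1/n).)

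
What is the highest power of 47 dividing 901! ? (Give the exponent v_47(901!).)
v_47(901!) = 19

Legendre's formula: v_p(n!) = Σ_{k ≥ 1} ⌊n / p^k⌋. For p = 47, n = 901, the terms are:
  ⌊901/47^1⌋ = ⌊901/47⌋ = 19
(the next term ⌊901/47^2⌋ = 0, terminating the sum). Summing: v_47(901!) = 19 = 19.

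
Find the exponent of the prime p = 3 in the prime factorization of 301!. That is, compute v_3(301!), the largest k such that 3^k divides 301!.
v_3(301!) = 148

Legendre's formula: v_p(n!) = Σ_{k ≥ 1} ⌊n / p^k⌋. For p = 3, n = 301, the terms are:
  ⌊301/3^1⌋ = ⌊301/3⌋ = 100
  ⌊301/3^2⌋ = ⌊301/9⌋ = 33
  ⌊301/3^3⌋ = ⌊301/27⌋ = 11
  ⌊301/3^4⌋ = ⌊301/81⌋ = 3
  ⌊301/3^5⌋ = ⌊301/243⌋ = 1
(the next term ⌊301/3^6⌋ = 0, terminating the sum). Summing: v_3(301!) = 100 + 33 + 11 + 3 + 1 = 148.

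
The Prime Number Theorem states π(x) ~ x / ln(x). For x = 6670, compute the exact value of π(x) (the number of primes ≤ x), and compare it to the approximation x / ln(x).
π(6670) = 859;  x/ln(x) ≈ 757.49;  relative error ≈ 11.82%.

Directly count primes up to 6670: π(6670) = 859. The PNT approximation gives 6670/ln(6670) ≈ 6670/8.80538 ≈ 757.49. Relative error (π(x) − x/ln(x)) / π(x) ≈ 11.82%; the approximation is known to undercount slightly (Li(x) is a better estimate).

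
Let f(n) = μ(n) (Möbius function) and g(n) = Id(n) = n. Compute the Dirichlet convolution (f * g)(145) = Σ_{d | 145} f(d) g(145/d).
(μ * Id)(145) = 112

Divisors of 145: [1, 5, 29, 145]. For each d | 145:
  d = 1: μ(1) · Id(145/1) = 1 · 145 = 145
  d = 5: μ(5) · Id(145/5) = -1 · 29 = -29
  d = 29: μ(29) · Id(145/29) = -1 · 5 = -5
  d = 145: μ(145) · Id(145/145) = 1 · 1 = 1
Summing: (μ * Id)(145) = 145 + -29 + -5 + 1 = 112.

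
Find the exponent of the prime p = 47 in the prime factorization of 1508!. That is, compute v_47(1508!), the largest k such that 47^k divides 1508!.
v_47(1508!) = 32

Legendre's formula: v_p(n!) = Σ_{k ≥ 1} ⌊n / p^k⌋. For p = 47, n = 1508, the terms are:
  ⌊1508/47^1⌋ = ⌊1508/47⌋ = 32
(the next term ⌊1508/47^2⌋ = 0, terminating the sum). Summing: v_47(1508!) = 32 = 32.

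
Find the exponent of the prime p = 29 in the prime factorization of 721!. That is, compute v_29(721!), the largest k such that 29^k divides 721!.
v_29(721!) = 24

Legendre's formula: v_p(n!) = Σ_{k ≥ 1} ⌊n / p^k⌋. For p = 29, n = 721, the terms are:
  ⌊721/29^1⌋ = ⌊721/29⌋ = 24
(the next term ⌊721/29^2⌋ = 0, terminating the sum). Summing: v_29(721!) = 24 = 24.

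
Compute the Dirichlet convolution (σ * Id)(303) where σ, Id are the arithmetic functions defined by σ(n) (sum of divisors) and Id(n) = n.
(σ * Id)(303) = 1421

Divisors of 303: [1, 3, 101, 303]. For each d | 303:
  d = 1: σ(1) · Id(303/1) = 1 · 303 = 303
  d = 3: σ(3) · Id(303/3) = 4 · 101 = 404
  d = 101: σ(101) · Id(303/101) = 102 · 3 = 306
  d = 303: σ(303) · Id(303/303) = 408 · 1 = 408
Summing: (σ * Id)(303) = 303 + 404 + 306 + 408 = 1421.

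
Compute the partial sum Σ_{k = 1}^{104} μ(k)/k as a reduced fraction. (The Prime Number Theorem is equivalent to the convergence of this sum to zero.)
Σ μ(k)/k = 41203144520038891926409588275527024249/23984823528925228172706521638692258396210

Values of μ(k) for 1 ≤ k ≤ 104: μ(1) = 1, μ(2) = -1, μ(3) = -1, μ(5) = -1, μ(6) = 1, μ(7) = -1, μ(10) = 1, μ(11) = -1, μ(13) = -1, μ(14) = 1, μ(15) = 1, μ(17) = -1, μ(19) = -1, μ(21) = 1, μ(22) = 1, μ(23) = -1, μ(26) = 1, μ(29) = -1, μ(30) = -1, μ(31) = -1, μ(33) = 1, μ(34) = 1, μ(35) = 1, μ(37) = -1, μ(38) = 1, μ(39) = 1, μ(41) = -1, μ(42) = -1, μ(43) = -1, μ(46) = 1, μ(47) = -1, μ(51) = 1, μ(53) = -1, μ(55) = 1, μ(57) = 1, μ(58) = 1, μ(59) = -1, μ(61) = -1, μ(62) = 1, μ(65) = 1, μ(66) = -1, μ(67) = -1, μ(69) = 1, μ(70) = -1, μ(71) = -1, μ(73) = -1, μ(74) = 1, μ(77) = 1, μ(78) = -1, μ(79) = -1, μ(82) = 1, μ(83) = -1, μ(85) = 1, μ(86) = 1, μ(87) = 1, μ(89) = -1, μ(91) = 1, μ(93) = 1, μ(94) = 1, μ(95) = 1, μ(97) = -1, μ(101) = -1, μ(102) = -1, μ(103) = -1, with μ = 0 on non-squarefree integers. Summing μ(k)/k for k where μ(k) ≠ 0 gives 41203144520038891926409588275527024249/23984823528925228172706521638692258396210 ≈ 0.0017. (PNT ⟺ this sum → 0 as n → ∞.)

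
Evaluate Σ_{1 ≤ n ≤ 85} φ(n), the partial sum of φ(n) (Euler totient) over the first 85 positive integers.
Σ_{n ≤ 85} φ(n) = 2230

Compute φ(n) for each 1 ≤ n ≤ 85: φ(1) = 1, φ(2) = 1, φ(3) = 2, φ(4) = 2, φ(5) = 4, φ(6) = 2, φ(7) = 6, φ(8) = 4, φ(9) = 6, φ(10) = 4, φ(11) = 10, φ(12) = 4, φ(13) = 12, φ(14) = 6, φ(15) = 8, φ(16) = 8, φ(17) = 16, φ(18) = 6, φ(19) = 18, φ(20) = 8, φ(21) = 12, φ(22) = 10, φ(23) = 22, φ(24) = 8, φ(25) = 20, φ(26) = 12, φ(27) = 18, φ(28) = 12, φ(29) = 28, φ(30) = 8, φ(31) = 30, φ(32) = 16, φ(33) = 20, φ(34) = 16, φ(35) = 24, φ(36) = 12, φ(37) = 36, φ(38) = 18, φ(39) = 24, φ(40) = 16, φ(41) = 40, φ(42) = 12, φ(43) = 42, φ(44) = 20, φ(45) = 24, φ(46) = 22, φ(47) = 46, φ(48) = 16, φ(49) = 42, φ(50) = 20, φ(51) = 32, φ(52) = 24, φ(53) = 52, φ(54) = 18, φ(55) = 40, φ(56) = 24, φ(57) = 36, φ(58) = 28, φ(59) = 58, φ(60) = 16, φ(61) = 60, φ(62) = 30, φ(63) = 36, φ(64) = 32, φ(65) = 48, φ(66) = 20, φ(67) = 66, φ(68) = 32, φ(69) = 44, φ(70) = 24, φ(71) = 70, φ(72) = 24, φ(73) = 72, φ(74) = 36, φ(75) = 40, φ(76) = 36, φ(77) = 60, φ(78) = 24, φ(79) = 78, φ(80) = 32, φ(81) = 54, φ(82) = 40, φ(83) = 82, φ(84) = 24, φ(85) = 64. Summing all 85 values: 2230. (Average order: Σ_{n ≤ x} φ(n) ~ (3/π²) x². For x = 85, (3/π²)·85² ≈ 2196.14.)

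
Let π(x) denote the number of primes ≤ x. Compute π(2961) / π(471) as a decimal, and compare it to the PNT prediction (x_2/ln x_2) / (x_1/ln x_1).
π(2961)/π(471) = 426/91 ≈ 4.6813;  PNT prediction ≈ 4.8407.

π(471) = 91 and π(2961) = 426, so π(2961)/π(471) ≈ 4.6813. The PNT-predicted ratio is (2961/ln(2961)) / (471/ln(471)) ≈ 4.8407. The two agree to within a few percent, as expected.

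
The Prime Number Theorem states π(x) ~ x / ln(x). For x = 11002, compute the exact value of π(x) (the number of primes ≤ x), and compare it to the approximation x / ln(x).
π(11002) = 1335;  x/ln(x) ≈ 1182.27;  relative error ≈ 11.44%.

Directly count primes up to 11002: π(11002) = 1335. The PNT approximation gives 11002/ln(11002) ≈ 11002/9.30583 ≈ 1182.27. Relative error (π(x) − x/ln(x)) / π(x) ≈ 11.44%; the approximation is known to undercount slightly (Li(x) is a better estimate).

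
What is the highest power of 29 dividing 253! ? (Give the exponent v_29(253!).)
v_29(253!) = 8

Legendre's formula: v_p(n!) = Σ_{k ≥ 1} ⌊n / p^k⌋. For p = 29, n = 253, the terms are:
  ⌊253/29^1⌋ = ⌊253/29⌋ = 8
(the next term ⌊253/29^2⌋ = 0, terminating the sum). Summing: v_29(253!) = 8 = 8.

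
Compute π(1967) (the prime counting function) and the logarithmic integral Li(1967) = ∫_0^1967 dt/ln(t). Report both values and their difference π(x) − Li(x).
π(1967) = 297;  Li(1967) ≈ 310.46;  π(x) − Li(x) ≈ -13.46.

Direct count of primes ≤ 1967 gives π(1967) = 297. Numerical evaluation of the logarithmic integral gives Li(1967) ≈ 310.46. The difference π(x) − Li(x) ≈ -13.46 is typically negative for small/moderate x (Li(x) overestimates), though Littlewood's theorem shows this sign changes infinitely often.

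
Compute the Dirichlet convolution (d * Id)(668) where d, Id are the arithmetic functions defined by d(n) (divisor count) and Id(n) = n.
(d * Id)(668) = 1859

Divisors of 668: [1, 2, 4, 167, 334, 668]. For each d | 668:
  d = 1: d(1) · Id(668/1) = 1 · 668 = 668
  d = 2: d(2) · Id(668/2) = 2 · 334 = 668
  d = 4: d(4) · Id(668/4) = 3 · 167 = 501
  d = 167: d(167) · Id(668/167) = 2 · 4 = 8
  d = 334: d(334) · Id(668/334) = 4 · 2 = 8
  d = 668: d(668) · Id(668/668) = 6 · 1 = 6
Summing: (d * Id)(668) = 668 + 668 + 501 + 8 + 8 + 6 = 1859.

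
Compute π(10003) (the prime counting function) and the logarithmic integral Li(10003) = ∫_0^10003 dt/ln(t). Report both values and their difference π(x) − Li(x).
π(10003) = 1229;  Li(10003) ≈ 1246.46;  π(x) − Li(x) ≈ -17.46.

Direct count of primes ≤ 10003 gives π(10003) = 1229. Numerical evaluation of the logarithmic integral gives Li(10003) ≈ 1246.46. The difference π(x) − Li(x) ≈ -17.46 is typically negative for small/moderate x (Li(x) overestimates), though Littlewood's theorem shows this sign changes infinitely often.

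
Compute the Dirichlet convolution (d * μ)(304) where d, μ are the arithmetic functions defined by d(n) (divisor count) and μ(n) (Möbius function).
(d * μ)(304) = 1

Divisors of 304: [1, 2, 4, 8, 16, 19, 38, 76, 152, 304]. For each d | 304:
  d = 1: d(1) · μ(304/1) = 1 · 0 = 0
  d = 2: d(2) · μ(304/2) = 2 · 0 = 0
  d = 4: d(4) · μ(304/4) = 3 · 0 = 0
  d = 8: d(8) · μ(304/8) = 4 · 1 = 4
  d = 16: d(16) · μ(304/16) = 5 · -1 = -5
  d = 19: d(19) · μ(304/19) = 2 · 0 = 0
  d = 38: d(38) · μ(304/38) = 4 · 0 = 0
  d = 76: d(76) · μ(304/76) = 6 · 0 = 0
  d = 152: d(152) · μ(304/152) = 8 · -1 = -8
  d = 304: d(304) · μ(304/304) = 10 · 1 = 10
Summing: (d * μ)(304) = 0 + 0 + 0 + 4 + -5 + 0 + 0 + 0 + -8 + 10 = 1.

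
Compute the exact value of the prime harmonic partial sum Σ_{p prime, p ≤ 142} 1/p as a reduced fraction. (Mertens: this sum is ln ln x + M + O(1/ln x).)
Σ 1/p = 18825509850919239131453102166593625244431364344421618363/10014646650599190067509233131649940057366334653200433090

π(142) = 34, so the primes ≤ 142 are [2, 3, 5, 7, 11, 13, 17, 19, 23, 29, 31, 37, 41, 43, 47, 53, 59, 61, 67, 71, 73, 79, 83, 89, 97, 101, 103, 107, 109, 113, 127, 131, 137, 139]. Summing 1/p over these primes: 18825509850919239131453102166593625244431364344421618363/10014646650599190067509233131649940057366334653200433090 ≈ 1.8798. Mertens estimate ln ln(142) + 0.2615 ≈ 1.8621.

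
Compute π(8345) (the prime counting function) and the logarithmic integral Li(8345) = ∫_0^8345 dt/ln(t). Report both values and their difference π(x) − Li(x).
π(8345) = 1045;  Li(8345) ≈ 1064.71;  π(x) − Li(x) ≈ -19.71.

Direct count of primes ≤ 8345 gives π(8345) = 1045. Numerical evaluation of the logarithmic integral gives Li(8345) ≈ 1064.71. The difference π(x) − Li(x) ≈ -19.71 is typically negative for small/moderate x (Li(x) overestimates), though Littlewood's theorem shows this sign changes infinitely often.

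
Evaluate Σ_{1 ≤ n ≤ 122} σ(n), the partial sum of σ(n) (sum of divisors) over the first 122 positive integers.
Σ_{n ≤ 122} σ(n) = 12292

Compute σ(n) for each 1 ≤ n ≤ 122: σ(1) = 1, σ(2) = 3, σ(3) = 4, σ(4) = 7, σ(5) = 6, σ(6) = 12, σ(7) = 8, σ(8) = 15, σ(9) = 13, σ(10) = 18, σ(11) = 12, σ(12) = 28, σ(13) = 14, σ(14) = 24, σ(15) = 24, σ(16) = 31, σ(17) = 18, σ(18) = 39, σ(19) = 20, σ(20) = 42, σ(21) = 32, σ(22) = 36, σ(23) = 24, σ(24) = 60, σ(25) = 31, σ(26) = 42, σ(27) = 40, σ(28) = 56, σ(29) = 30, σ(30) = 72, σ(31) = 32, σ(32) = 63, σ(33) = 48, σ(34) = 54, σ(35) = 48, σ(36) = 91, σ(37) = 38, σ(38) = 60, σ(39) = 56, σ(40) = 90, σ(41) = 42, σ(42) = 96, σ(43) = 44, σ(44) = 84, σ(45) = 78, σ(46) = 72, σ(47) = 48, σ(48) = 124, σ(49) = 57, σ(50) = 93, σ(51) = 72, σ(52) = 98, σ(53) = 54, σ(54) = 120, σ(55) = 72, σ(56) = 120, σ(57) = 80, σ(58) = 90, σ(59) = 60, σ(60) = 168, σ(61) = 62, σ(62) = 96, σ(63) = 104, σ(64) = 127, σ(65) = 84, σ(66) = 144, σ(67) = 68, σ(68) = 126, σ(69) = 96, σ(70) = 144, σ(71) = 72, σ(72) = 195, σ(73) = 74, σ(74) = 114, σ(75) = 124, σ(76) = 140, σ(77) = 96, σ(78) = 168, σ(79) = 80, σ(80) = 186, σ(81) = 121, σ(82) = 126, σ(83) = 84, σ(84) = 224, σ(85) = 108, σ(86) = 132, σ(87) = 120, σ(88) = 180, σ(89) = 90, σ(90) = 234, σ(91) = 112, σ(92) = 168, σ(93) = 128, σ(94) = 144, σ(95) = 120, σ(96) = 252, σ(97) = 98, σ(98) = 171, σ(99) = 156, σ(100) = 217, σ(101) = 102, σ(102) = 216, σ(103) = 104, σ(104) = 210, σ(105) = 192, σ(106) = 162, σ(107) = 108, σ(108) = 280, σ(109) = 110, σ(110) = 216, σ(111) = 152, σ(112) = 248, σ(113) = 114, σ(114) = 240, σ(115) = 144, σ(116) = 210, σ(117) = 182, σ(118) = 180, σ(119) = 144, σ(120) = 360, σ(121) = 133, σ(122) = 186. Summing all 122 values: 12292. (Average order: Σ_{n ≤ x} σ(n) ~ (π²/12) x². For x = 122, (π²/12)·122² ≈ 12241.60.)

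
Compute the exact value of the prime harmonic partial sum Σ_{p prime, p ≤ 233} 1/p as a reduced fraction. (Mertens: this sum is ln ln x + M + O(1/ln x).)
Σ 1/p = 8762990377702925264993654890050782886250854676753323401606562622367345144099360398279019780479/4445236185272185438169240794291312557432222642727183809026451438704160103479600800432029464270

π(233) = 51, so the primes ≤ 233 are [2, 3, 5, 7, 11, 13, 17, 19, 23, 29, 31, 37, 41, 43, 47, 53, 59, 61, 67, 71, 73, 79, 83, 89, 97, 101, 103, 107, 109, 113, 127, 131, 137, 139, 149, 151, 157, 163, 167, 173, 179, 181, 191, 193, 197, 199, 211, 223, 227, 229, 233]. Summing 1/p over these primes: 8762990377702925264993654890050782886250854676753323401606562622367345144099360398279019780479/4445236185272185438169240794291312557432222642727183809026451438704160103479600800432029464270 ≈ 1.9713. Mertens estimate ln ln(233) + 0.2615 ≈ 1.9573.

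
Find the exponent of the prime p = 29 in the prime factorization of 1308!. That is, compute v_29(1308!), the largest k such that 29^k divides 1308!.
v_29(1308!) = 46

Legendre's formula: v_p(n!) = Σ_{k ≥ 1} ⌊n / p^k⌋. For p = 29, n = 1308, the terms are:
  ⌊1308/29^1⌋ = ⌊1308/29⌋ = 45
  ⌊1308/29^2⌋ = ⌊1308/841⌋ = 1
(the next term ⌊1308/29^3⌋ = 0, terminating the sum). Summing: v_29(1308!) = 45 + 1 = 46.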